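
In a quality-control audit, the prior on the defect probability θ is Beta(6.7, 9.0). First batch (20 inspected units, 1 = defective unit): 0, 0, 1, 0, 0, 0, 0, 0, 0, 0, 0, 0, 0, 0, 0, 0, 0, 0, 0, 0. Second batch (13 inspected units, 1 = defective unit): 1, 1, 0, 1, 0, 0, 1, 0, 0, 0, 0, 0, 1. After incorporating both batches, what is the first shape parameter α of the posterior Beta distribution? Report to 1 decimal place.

12.7

The Beta prior is conjugate to a Binomial/Bernoulli likelihood; the update adds successes to α and failures to β.
After batch 1: Beta(6.7+1, 9.0+19) = Beta(7.7, 28.0).
After batch 2: Beta(7.7+5, 28.0+8) = Beta(12.7, 36.0).
Posterior α = 12.7.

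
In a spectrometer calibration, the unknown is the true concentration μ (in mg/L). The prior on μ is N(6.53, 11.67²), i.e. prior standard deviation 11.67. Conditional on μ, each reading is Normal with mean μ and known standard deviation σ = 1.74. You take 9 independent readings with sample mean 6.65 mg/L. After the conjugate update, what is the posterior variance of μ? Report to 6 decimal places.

For Normal data with known variance σ², a Normal(μ₀, σ₀²) prior on μ is conjugate. Posterior precision = 1/σ₀² + n/σ²; posterior mean is the precision-weighted average of μ₀ and x̄.
σ₀² = 11.67² = 136.1889, σ² = 1.74² = 3.0276; σ² + n·σ₀² = 3.0276 + 9·136.1889 = 1228.7277.
Posterior precision = 1/σ₀² + n/σ² = 1/136.1889 + 9/3.0276 = (σ² + n·σ₀²)/(σ₀²σ²) = 1228.7277/(136.1889·3.0276); posterior variance σₙ² = σ₀²σ²/(σ² + n·σ₀²) = 136.1889·3.0276/1228.7277 = 0.335571.

0.335571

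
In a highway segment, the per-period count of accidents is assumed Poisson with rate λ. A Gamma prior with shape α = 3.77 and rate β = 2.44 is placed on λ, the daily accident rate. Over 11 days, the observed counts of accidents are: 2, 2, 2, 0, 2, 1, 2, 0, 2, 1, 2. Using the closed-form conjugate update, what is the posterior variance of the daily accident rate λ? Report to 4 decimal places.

0.1094

With a Gamma(shape α, rate β) prior, the Poisson likelihood is conjugate: the posterior is Gamma(α + ΣXᵢ, β + n).
Sum of counts S = 16 over n = 11 days.
Posterior: Gamma(α+S, β+n) = Gamma(3.77+16, 2.44+11) = Gamma(19.77, 13.44).
Var = α/β² = 19.77/13.44² = 0.1094.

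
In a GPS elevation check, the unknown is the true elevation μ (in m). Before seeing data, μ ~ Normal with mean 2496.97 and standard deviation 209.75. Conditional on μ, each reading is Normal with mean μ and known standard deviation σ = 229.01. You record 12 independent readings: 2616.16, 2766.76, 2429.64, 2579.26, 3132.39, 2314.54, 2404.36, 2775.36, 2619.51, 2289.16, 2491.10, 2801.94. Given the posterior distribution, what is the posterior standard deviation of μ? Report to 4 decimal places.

For Normal data with known variance σ², a Normal(μ₀, σ₀²) prior on μ is conjugate. Posterior precision = 1/σ₀² + n/σ²; posterior mean is the precision-weighted average of μ₀ and x̄.
σ₀² = 209.75² = 43995.0625, σ² = 229.01² = 52445.5801; σ² + n·σ₀² = 52445.5801 + 12·43995.0625 = 580386.3301.
Posterior precision = 1/σ₀² + n/σ² = 1/43995.0625 + 12/52445.5801 = (σ² + n·σ₀²)/(σ₀²σ²) = 580386.3301/(43995.0625·52445.5801); posterior variance σₙ² = σ₀²σ²/(σ² + n·σ₀²) = 43995.0625·52445.5801/580386.3301 = 3975.535699.
Posterior SD = √σₙ² = √(43995.0625·52445.5801/580386.3301) = 63.0518.

63.0518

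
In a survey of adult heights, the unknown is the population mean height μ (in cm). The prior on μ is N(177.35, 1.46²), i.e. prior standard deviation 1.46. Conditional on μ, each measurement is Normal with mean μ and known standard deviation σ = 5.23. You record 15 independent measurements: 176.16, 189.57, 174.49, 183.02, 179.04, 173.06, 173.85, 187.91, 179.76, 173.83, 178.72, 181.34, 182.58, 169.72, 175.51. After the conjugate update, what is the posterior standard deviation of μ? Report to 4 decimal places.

For Normal data with known variance σ², a Normal(μ₀, σ₀²) prior on μ is conjugate. Posterior precision = 1/σ₀² + n/σ²; posterior mean is the precision-weighted average of μ₀ and x̄.
σ₀² = 1.46² = 2.1316, σ² = 5.23² = 27.3529; σ² + n·σ₀² = 27.3529 + 15·2.1316 = 59.3269.
Posterior precision = 1/σ₀² + n/σ² = 1/2.1316 + 15/27.3529 = (σ² + n·σ₀²)/(σ₀²σ²) = 59.3269/(2.1316·27.3529); posterior variance σₙ² = σ₀²σ²/(σ² + n·σ₀²) = 2.1316·27.3529/59.3269 = 0.982783.
Posterior SD = √σₙ² = √(2.1316·27.3529/59.3269) = 0.9914.

0.9914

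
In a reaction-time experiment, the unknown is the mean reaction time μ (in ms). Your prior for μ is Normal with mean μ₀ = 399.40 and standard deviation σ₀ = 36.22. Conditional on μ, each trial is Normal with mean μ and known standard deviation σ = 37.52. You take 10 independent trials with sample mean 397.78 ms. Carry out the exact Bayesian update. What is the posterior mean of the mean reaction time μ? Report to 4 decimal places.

For Normal data with known variance σ², a Normal(μ₀, σ₀²) prior on μ is conjugate. Posterior precision = 1/σ₀² + n/σ²; posterior mean is the precision-weighted average of μ₀ and x̄.
n·x̄ = 10·397.78 = 3977.8.
σ₀² = 36.22² = 1311.8884, σ² = 37.52² = 1407.7504; σ² + n·σ₀² = 1407.7504 + 10·1311.8884 = 14526.6344.
Posterior mean = (μ₀/σ₀² + n·x̄/σ²)/(1/σ₀² + n/σ²) = (σ²·μ₀ + σ₀²·n·x̄)/(σ² + n·σ₀²) = (1407.7504·399.40 + 1311.8884·3977.8)/14526.6344 = 5780685.18728/14526.6344 = 397.9370.

397.9370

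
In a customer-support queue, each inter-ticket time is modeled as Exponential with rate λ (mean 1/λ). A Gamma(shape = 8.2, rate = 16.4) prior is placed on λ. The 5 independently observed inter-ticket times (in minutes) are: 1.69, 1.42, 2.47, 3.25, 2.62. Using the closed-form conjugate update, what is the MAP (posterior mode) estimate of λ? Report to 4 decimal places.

0.4381

With a Gamma(shape α, rate β) prior on the exponential rate λ, the posterior after n observations with total T = Σxᵢ is Gamma(α+n, β+T).
Sum of observations T = 11.45 minutes; n = 5.
Posterior: Gamma(8.2+5, 16.4+11.45) = Gamma(13.2, 27.85).
Mode = (α−1)/β = 0.4381.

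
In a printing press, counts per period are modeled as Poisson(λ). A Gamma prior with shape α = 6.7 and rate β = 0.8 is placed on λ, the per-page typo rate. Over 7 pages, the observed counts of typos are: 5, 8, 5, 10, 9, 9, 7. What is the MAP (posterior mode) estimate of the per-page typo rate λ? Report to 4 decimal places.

7.5256

With a Gamma(shape α, rate β) prior, the Poisson likelihood is conjugate: the posterior is Gamma(α + ΣXᵢ, β + n).
Sum of counts S = 53 over n = 7 pages.
Posterior: Gamma(α+S, β+n) = Gamma(6.7+53, 0.8+7) = Gamma(59.7, 7.8).
Mode of Gamma(α,β) for α≥1 is (α−1)/β = 58.7/7.8 = 7.5256.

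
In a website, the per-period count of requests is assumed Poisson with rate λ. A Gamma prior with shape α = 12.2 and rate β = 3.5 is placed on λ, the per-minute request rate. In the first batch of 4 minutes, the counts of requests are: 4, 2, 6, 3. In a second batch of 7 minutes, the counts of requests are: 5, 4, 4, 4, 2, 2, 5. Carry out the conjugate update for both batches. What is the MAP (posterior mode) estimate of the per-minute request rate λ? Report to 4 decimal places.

3.6000

With a Gamma(shape α, rate β) prior, the Poisson likelihood is conjugate: the posterior is Gamma(α + ΣXᵢ, β + n).
Batch 1: sum of counts S = 15 over n = 4 minutes.
After batch 1: Gamma(α+S, β+n) = Gamma(12.2+15, 3.5+4) = Gamma(27.2, 7.5).
Batch 2: sum of counts S = 26 over n = 7 minutes.
After batch 2: Gamma(α+S, β+n) = Gamma(27.2+26, 7.5+7) = Gamma(53.2, 14.5).
Mode of Gamma(α,β) for α≥1 is (α−1)/β = 52.2/14.5 = 3.6000.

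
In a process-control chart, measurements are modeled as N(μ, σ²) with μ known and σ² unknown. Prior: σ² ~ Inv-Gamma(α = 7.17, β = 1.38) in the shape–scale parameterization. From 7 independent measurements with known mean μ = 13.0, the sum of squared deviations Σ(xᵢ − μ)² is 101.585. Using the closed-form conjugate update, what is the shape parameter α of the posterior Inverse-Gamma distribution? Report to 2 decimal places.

10.67

With known mean μ and an Inverse-Gamma(α, β) prior on σ², the Normal likelihood is conjugate: posterior is Inv-Gamma(α + n/2, β + Σ(xᵢ−μ)²/2).
Posterior: Inv-Gamma(7.17 + 7/2, 1.38 + 101.585/2) = Inv-Gamma(10.67, 52.1725).
Posterior α = 10.67.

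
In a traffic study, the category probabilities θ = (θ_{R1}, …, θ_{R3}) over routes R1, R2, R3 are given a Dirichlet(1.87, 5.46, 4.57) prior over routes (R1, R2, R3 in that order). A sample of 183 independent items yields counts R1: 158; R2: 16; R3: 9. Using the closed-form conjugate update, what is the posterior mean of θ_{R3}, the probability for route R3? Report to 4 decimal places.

The Dirichlet prior is conjugate to the Multinomial likelihood: each posterior αⱼ = prior αⱼ + observed count nⱼ.
Posterior concentration: (159.87, 21.46, 13.57), total = 194.90.
E[θ_{R3}|data] = α_{R3}/Σα = 13.57/194.90 = 0.0696.

0.0696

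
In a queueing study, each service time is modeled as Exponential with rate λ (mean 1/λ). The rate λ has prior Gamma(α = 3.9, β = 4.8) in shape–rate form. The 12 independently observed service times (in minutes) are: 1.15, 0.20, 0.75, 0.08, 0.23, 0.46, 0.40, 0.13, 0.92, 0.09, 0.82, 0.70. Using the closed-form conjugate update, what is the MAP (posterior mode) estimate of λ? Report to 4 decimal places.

With a Gamma(shape α, rate β) prior on the exponential rate λ, the posterior after n observations with total T = Σxᵢ is Gamma(α+n, β+T).
Sum of observations T = 5.93 minutes; n = 12.
Posterior: Gamma(3.9+12, 4.8+5.93) = Gamma(15.9, 10.73).
Mode = (α−1)/β = 1.3886.

1.3886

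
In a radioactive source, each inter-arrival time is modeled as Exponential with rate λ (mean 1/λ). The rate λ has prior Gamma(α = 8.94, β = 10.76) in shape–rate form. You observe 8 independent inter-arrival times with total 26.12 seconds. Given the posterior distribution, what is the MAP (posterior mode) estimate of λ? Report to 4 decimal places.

With a Gamma(shape α, rate β) prior on the exponential rate λ, the posterior after n observations with total T = Σxᵢ is Gamma(α+n, β+T).
Posterior: Gamma(8.94+8, 10.76+26.12) = Gamma(16.94, 36.88).
Mode = (α−1)/β = 0.4322.

0.4322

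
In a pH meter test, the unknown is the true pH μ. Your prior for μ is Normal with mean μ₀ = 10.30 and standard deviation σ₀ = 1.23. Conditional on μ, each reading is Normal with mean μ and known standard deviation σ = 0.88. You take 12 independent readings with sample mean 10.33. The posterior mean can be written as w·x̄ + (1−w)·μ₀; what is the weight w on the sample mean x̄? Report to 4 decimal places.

0.9591

For Normal data with known variance σ², a Normal(μ₀, σ₀²) prior on μ is conjugate. Posterior precision = 1/σ₀² + n/σ²; posterior mean is the precision-weighted average of μ₀ and x̄.
σ₀² = 1.23² = 1.5129, σ² = 0.88² = 0.7744. Prior precision 1/σ₀² = 1/1.5129; data precision n/σ² = 12/0.7744.
w = (n/σ²)/(1/σ₀² + n/σ²) = n·σ₀²/(σ² + n·σ₀²) = 12·1.5129/(0.7744 + 12·1.5129) = 18.1548/18.9292 = 0.9591.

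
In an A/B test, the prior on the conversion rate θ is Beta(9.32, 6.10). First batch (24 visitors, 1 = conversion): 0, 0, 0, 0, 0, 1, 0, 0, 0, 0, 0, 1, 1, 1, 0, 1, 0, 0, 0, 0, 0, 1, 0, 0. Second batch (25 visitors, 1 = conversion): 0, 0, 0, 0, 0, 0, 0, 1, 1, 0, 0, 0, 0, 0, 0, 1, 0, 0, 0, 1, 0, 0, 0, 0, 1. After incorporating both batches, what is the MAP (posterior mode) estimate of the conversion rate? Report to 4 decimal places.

The Beta prior is conjugate to a Binomial/Bernoulli likelihood; the update adds successes to α and failures to β.
After batch 1: Beta(9.32+6, 6.10+18) = Beta(15.32, 24.10).
After batch 2: Beta(15.32+5, 24.10+20) = Beta(20.32, 44.10).
Mode of Beta(a,b) for a,b>1 is (a−1)/(a+b−2) = 19.32/62.42 = 0.3095.

0.3095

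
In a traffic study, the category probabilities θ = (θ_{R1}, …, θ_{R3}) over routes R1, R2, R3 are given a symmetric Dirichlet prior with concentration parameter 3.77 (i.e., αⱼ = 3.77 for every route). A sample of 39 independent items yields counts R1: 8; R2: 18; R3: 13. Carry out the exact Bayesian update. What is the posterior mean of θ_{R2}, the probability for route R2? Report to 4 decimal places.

The Dirichlet prior is conjugate to the Multinomial likelihood: each posterior αⱼ = prior αⱼ + observed count nⱼ.
Posterior concentration: (11.77, 21.77, 16.77), total = 50.31.
E[θ_{R2}|data] = α_{R2}/Σα = 21.77/50.31 = 0.4327.

0.4327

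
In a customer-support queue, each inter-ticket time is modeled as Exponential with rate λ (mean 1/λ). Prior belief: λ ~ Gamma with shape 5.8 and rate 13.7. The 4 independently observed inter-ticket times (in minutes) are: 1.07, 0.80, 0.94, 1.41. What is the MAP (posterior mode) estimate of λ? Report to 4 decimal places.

With a Gamma(shape α, rate β) prior on the exponential rate λ, the posterior after n observations with total T = Σxᵢ is Gamma(α+n, β+T).
Sum of observations T = 4.22 minutes; n = 4.
Posterior: Gamma(5.8+4, 13.7+4.22) = Gamma(9.8, 17.92).
Mode = (α−1)/β = 0.4911.

0.4911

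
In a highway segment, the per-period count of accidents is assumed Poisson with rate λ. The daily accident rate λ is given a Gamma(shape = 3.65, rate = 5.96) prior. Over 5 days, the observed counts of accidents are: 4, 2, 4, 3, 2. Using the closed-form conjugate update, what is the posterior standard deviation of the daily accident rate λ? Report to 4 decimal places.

With a Gamma(shape α, rate β) prior, the Poisson likelihood is conjugate: the posterior is Gamma(α + ΣXᵢ, β + n).
Sum of counts S = 15 over n = 5 days.
Posterior: Gamma(α+S, β+n) = Gamma(3.65+15, 5.96+5) = Gamma(18.65, 10.96).
SD = √α/β = √18.65/10.96 = 0.3940.

0.3940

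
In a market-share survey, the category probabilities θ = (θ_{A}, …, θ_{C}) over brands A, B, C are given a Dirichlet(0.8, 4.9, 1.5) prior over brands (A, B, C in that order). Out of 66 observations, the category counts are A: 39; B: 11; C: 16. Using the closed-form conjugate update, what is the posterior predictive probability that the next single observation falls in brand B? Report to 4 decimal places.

0.2172

The Dirichlet prior is conjugate to the Multinomial likelihood: each posterior αⱼ = prior αⱼ + observed count nⱼ.
Posterior concentration: (39.8, 15.9, 17.5), total = 73.2.
P(next = B | data) = α_{B}/Σα = 0.2172.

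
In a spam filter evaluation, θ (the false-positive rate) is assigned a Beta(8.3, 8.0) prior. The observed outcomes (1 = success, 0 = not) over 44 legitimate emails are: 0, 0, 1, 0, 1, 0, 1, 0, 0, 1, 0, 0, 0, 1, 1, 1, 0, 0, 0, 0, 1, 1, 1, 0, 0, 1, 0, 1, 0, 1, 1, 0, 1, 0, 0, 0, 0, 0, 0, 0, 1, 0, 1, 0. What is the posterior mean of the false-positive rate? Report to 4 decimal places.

The Beta prior is conjugate to a Binomial/Bernoulli likelihood; the update adds successes to α and failures to β.
Posterior: Beta(α+k, β+n−k) = Beta(8.3+17, 8.0+27) = Beta(25.3, 35.0).
Posterior mean = α/(α+β) = 25.3/60.3 = 0.4196.

0.4196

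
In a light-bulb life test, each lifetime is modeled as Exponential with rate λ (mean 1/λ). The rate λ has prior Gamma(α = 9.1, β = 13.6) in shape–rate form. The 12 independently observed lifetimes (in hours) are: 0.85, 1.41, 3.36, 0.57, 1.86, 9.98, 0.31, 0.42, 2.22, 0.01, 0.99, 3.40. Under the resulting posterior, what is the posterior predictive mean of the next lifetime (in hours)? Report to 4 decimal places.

1.9393

With a Gamma(shape α, rate β) prior on the exponential rate λ, the posterior after n observations with total T = Σxᵢ is Gamma(α+n, β+T).
Sum of observations T = 25.38 hours; n = 12.
Posterior: Gamma(9.1+12, 13.6+25.38) = Gamma(21.1, 38.98).
The predictive distribution for the next observation is Lomax; its mean is β/(α−1) = 38.98/20.1 = 1.9393.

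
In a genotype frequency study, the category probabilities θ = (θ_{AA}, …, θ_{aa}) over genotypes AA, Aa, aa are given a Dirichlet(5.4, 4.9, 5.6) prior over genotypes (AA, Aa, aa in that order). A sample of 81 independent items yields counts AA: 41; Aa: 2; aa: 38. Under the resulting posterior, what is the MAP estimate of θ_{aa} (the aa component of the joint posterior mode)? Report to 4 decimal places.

The Dirichlet prior is conjugate to the Multinomial likelihood: each posterior αⱼ = prior αⱼ + observed count nⱼ.
Posterior concentration: (46.4, 6.9, 43.6), total = 96.9.
Joint mode component: (α_{aa}−1)/(Σα−K) = 42.6/93.9 = 0.4537.

0.4537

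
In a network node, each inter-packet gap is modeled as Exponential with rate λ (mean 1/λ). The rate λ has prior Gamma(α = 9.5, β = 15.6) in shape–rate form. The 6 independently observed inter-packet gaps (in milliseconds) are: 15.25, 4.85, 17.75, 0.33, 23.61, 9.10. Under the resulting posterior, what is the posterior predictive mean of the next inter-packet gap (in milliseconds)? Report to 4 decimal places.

5.9648

With a Gamma(shape α, rate β) prior on the exponential rate λ, the posterior after n observations with total T = Σxᵢ is Gamma(α+n, β+T).
Sum of observations T = 70.89 milliseconds; n = 6.
Posterior: Gamma(9.5+6, 15.6+70.89) = Gamma(15.5, 86.49).
The predictive distribution for the next observation is Lomax; its mean is β/(α−1) = 86.49/14.5 = 5.9648.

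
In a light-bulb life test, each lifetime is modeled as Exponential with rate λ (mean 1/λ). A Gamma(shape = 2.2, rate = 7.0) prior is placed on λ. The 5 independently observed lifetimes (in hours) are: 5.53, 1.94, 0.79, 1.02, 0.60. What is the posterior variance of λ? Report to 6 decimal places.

0.025269

With a Gamma(shape α, rate β) prior on the exponential rate λ, the posterior after n observations with total T = Σxᵢ is Gamma(α+n, β+T).
Sum of observations T = 9.88 hours; n = 5.
Posterior: Gamma(2.2+5, 7.0+9.88) = Gamma(7.2, 16.88).
Var = α/β² = 0.025269.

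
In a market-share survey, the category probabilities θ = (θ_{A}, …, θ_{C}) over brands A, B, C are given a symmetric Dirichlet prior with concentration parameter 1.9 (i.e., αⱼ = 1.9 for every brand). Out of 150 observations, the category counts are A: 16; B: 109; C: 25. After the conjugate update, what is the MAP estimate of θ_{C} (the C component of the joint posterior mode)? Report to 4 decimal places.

The Dirichlet prior is conjugate to the Multinomial likelihood: each posterior αⱼ = prior αⱼ + observed count nⱼ.
Posterior concentration: (17.9, 110.9, 26.9), total = 155.7.
Joint mode component: (α_{C}−1)/(Σα−K) = 25.9/152.7 = 0.1696.

0.1696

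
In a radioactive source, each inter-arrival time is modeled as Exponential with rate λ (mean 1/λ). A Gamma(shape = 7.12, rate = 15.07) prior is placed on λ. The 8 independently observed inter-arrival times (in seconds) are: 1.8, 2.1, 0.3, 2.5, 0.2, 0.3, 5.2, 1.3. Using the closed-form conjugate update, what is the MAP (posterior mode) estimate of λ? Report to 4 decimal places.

With a Gamma(shape α, rate β) prior on the exponential rate λ, the posterior after n observations with total T = Σxᵢ is Gamma(α+n, β+T).
Sum of observations T = 13.7 seconds; n = 8.
Posterior: Gamma(7.12+8, 15.07+13.7) = Gamma(15.12, 28.77).
Mode = (α−1)/β = 0.4908.

0.4908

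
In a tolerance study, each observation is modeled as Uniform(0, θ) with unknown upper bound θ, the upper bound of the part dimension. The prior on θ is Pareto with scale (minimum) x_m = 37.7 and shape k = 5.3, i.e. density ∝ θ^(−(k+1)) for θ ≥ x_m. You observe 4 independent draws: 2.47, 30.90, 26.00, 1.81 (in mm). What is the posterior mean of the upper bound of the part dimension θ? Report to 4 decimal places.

A Pareto(scale x_m, shape k) prior on the upper bound θ of Uniform(0, θ) is conjugate: posterior is Pareto(max(x_m, max xᵢ), k + n).
Sample maximum = 30.90; prior scale x_m = 37.7 → posterior scale = max = 37.70.
Posterior shape = 5.3 + 4 = 9.3.
E[θ|data] = k·x_m/(k−1) = 9.3·37.70/8.3 = 42.2422.

42.2422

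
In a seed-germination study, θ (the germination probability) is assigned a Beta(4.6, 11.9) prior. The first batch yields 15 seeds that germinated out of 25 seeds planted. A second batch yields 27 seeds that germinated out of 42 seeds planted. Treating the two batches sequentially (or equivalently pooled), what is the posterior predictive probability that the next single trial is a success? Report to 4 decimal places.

The Beta prior is conjugate to a Binomial/Bernoulli likelihood; the update adds successes to α and failures to β.
After batch 1: Beta(4.6+15, 11.9+10) = Beta(19.6, 21.9).
After batch 2: Beta(19.6+27, 21.9+15) = Beta(46.6, 36.9).
For a single future Bernoulli trial, P(success | data) = α/(α+β) = 0.5581.

0.5581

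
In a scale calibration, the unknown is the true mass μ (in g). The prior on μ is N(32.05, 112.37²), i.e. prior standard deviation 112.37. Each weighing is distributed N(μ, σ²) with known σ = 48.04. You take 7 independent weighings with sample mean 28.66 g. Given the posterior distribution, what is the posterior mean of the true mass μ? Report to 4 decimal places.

28.7463

For Normal data with known variance σ², a Normal(μ₀, σ₀²) prior on μ is conjugate. Posterior precision = 1/σ₀² + n/σ²; posterior mean is the precision-weighted average of μ₀ and x̄.
n·x̄ = 7·28.66 = 200.62.
σ₀² = 112.37² = 12627.0169, σ² = 48.04² = 2307.8416; σ² + n·σ₀² = 2307.8416 + 7·12627.0169 = 90696.9599.
Posterior mean = (μ₀/σ₀² + n·x̄/σ²)/(1/σ₀² + n/σ²) = (σ²·μ₀ + σ₀²·n·x̄)/(σ² + n·σ₀²) = (2307.8416·32.05 + 12627.0169·200.62)/90696.9599 = 2607198.453758/90696.9599 = 28.7463.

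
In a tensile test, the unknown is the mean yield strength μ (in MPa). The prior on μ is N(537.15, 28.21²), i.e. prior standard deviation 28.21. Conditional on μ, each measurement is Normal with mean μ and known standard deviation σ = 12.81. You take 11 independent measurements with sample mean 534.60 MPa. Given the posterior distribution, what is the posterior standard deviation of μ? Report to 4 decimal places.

3.8267

For Normal data with known variance σ², a Normal(μ₀, σ₀²) prior on μ is conjugate. Posterior precision = 1/σ₀² + n/σ²; posterior mean is the precision-weighted average of μ₀ and x̄.
σ₀² = 28.21² = 795.8041, σ² = 12.81² = 164.0961; σ² + n·σ₀² = 164.0961 + 11·795.8041 = 8917.9412.
Posterior precision = 1/σ₀² + n/σ² = 1/795.8041 + 11/164.0961 = (σ² + n·σ₀²)/(σ₀²σ²) = 8917.9412/(795.8041·164.0961); posterior variance σₙ² = σ₀²σ²/(σ² + n·σ₀²) = 795.8041·164.0961/8917.9412 = 14.643329.
Posterior SD = √σₙ² = √(795.8041·164.0961/8917.9412) = 3.8267.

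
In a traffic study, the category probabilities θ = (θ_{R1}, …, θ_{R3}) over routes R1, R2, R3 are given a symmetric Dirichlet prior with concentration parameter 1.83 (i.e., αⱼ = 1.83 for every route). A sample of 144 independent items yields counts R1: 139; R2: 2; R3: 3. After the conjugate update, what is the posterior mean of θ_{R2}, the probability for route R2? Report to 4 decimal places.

0.0256

The Dirichlet prior is conjugate to the Multinomial likelihood: each posterior αⱼ = prior αⱼ + observed count nⱼ.
Posterior concentration: (140.83, 3.83, 4.83), total = 149.49.
E[θ_{R2}|data] = α_{R2}/Σα = 3.83/149.49 = 0.0256.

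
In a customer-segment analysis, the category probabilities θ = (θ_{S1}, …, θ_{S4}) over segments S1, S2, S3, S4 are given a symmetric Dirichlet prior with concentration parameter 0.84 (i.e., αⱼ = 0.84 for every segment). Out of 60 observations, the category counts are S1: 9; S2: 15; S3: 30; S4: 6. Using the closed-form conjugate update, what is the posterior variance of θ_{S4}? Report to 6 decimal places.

The Dirichlet prior is conjugate to the Multinomial likelihood: each posterior αⱼ = prior αⱼ + observed count nⱼ.
Posterior concentration: (9.84, 15.84, 30.84, 6.84), total = 63.36.
Var[θ_j] = α_j(Σα−α_j)/((Σα)²(Σα+1)) = 6.84·56.52/(63.36²·64.36) = 0.001496.

0.001496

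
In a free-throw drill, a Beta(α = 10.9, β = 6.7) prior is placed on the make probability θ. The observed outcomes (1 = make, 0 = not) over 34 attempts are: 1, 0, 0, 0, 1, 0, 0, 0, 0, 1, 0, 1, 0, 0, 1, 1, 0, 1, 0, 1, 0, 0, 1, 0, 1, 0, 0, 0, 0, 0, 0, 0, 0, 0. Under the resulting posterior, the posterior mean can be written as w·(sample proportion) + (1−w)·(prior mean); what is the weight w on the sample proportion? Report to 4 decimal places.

The Beta prior is conjugate to a Binomial/Bernoulli likelihood; the update adds successes to α and failures to β.
Posterior mean = (α₀+k)/(α₀+β₀+n) = [n/(α₀+β₀+n)]·(k/n) + [(α₀+β₀)/(α₀+β₀+n)]·α₀/(α₀+β₀), so only n and the prior enter the weight.
The weight on the data is w = n/(α₀+β₀+n) = 34/(10.9+6.7+34) = 34/51.6 = 0.6589.

0.6589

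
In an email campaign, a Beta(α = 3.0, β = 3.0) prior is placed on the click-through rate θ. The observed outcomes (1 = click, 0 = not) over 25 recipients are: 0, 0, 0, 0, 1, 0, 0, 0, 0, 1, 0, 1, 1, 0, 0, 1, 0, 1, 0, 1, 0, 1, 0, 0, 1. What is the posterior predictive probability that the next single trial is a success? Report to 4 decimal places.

0.3871

The Beta prior is conjugate to a Binomial/Bernoulli likelihood; the update adds successes to α and failures to β.
Posterior: Beta(α+k, β+n−k) = Beta(3.0+9, 3.0+16) = Beta(12.0, 19.0).
For a single future Bernoulli trial, P(success | data) = α/(α+β) = 0.3871.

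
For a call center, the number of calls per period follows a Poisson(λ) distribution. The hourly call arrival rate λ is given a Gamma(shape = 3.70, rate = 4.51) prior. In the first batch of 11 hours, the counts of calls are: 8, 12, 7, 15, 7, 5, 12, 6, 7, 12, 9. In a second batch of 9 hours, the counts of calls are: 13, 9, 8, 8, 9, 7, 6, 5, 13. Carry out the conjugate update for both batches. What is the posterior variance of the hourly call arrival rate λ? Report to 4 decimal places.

With a Gamma(shape α, rate β) prior, the Poisson likelihood is conjugate: the posterior is Gamma(α + ΣXᵢ, β + n).
Batch 1: sum of counts S = 100 over n = 11 hours.
After batch 1: Gamma(α+S, β+n) = Gamma(3.70+100, 4.51+11) = Gamma(103.70, 15.51).
Batch 2: sum of counts S = 78 over n = 9 hours.
After batch 2: Gamma(α+S, β+n) = Gamma(103.70+78, 15.51+9) = Gamma(181.70, 24.51).
Var = α/β² = 181.70/24.51² = 0.3025.

0.3025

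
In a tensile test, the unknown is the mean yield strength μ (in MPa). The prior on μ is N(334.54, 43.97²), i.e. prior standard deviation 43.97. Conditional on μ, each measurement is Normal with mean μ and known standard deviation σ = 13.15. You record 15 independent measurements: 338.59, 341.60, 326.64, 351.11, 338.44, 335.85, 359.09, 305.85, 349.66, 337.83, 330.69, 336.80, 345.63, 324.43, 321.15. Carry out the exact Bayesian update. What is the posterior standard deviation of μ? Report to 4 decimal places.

3.3852

For Normal data with known variance σ², a Normal(μ₀, σ₀²) prior on μ is conjugate. Posterior precision = 1/σ₀² + n/σ²; posterior mean is the precision-weighted average of μ₀ and x̄.
σ₀² = 43.97² = 1933.3609, σ² = 13.15² = 172.9225; σ² + n·σ₀² = 172.9225 + 15·1933.3609 = 29173.336.
Posterior precision = 1/σ₀² + n/σ² = 1/1933.3609 + 15/172.9225 = (σ² + n·σ₀²)/(σ₀²σ²) = 29173.336/(1933.3609·172.9225); posterior variance σₙ² = σ₀²σ²/(σ² + n·σ₀²) = 1933.3609·172.9225/29173.336 = 11.459834.
Posterior SD = √σₙ² = √(1933.3609·172.9225/29173.336) = 3.3852.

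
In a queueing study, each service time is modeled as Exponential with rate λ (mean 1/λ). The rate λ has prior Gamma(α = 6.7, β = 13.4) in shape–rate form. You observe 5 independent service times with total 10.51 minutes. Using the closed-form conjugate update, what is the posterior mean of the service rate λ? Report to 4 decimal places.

With a Gamma(shape α, rate β) prior on the exponential rate λ, the posterior after n observations with total T = Σxᵢ is Gamma(α+n, β+T).
Posterior: Gamma(6.7+5, 13.4+10.51) = Gamma(11.7, 23.91).
Posterior mean of λ = α/β = 11.7/23.91 = 0.4893.

0.4893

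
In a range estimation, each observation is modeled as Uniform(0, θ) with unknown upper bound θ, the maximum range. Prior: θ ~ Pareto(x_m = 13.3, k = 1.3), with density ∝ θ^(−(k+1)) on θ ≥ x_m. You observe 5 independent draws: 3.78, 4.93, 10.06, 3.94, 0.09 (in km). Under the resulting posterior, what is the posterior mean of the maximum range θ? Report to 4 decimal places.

A Pareto(scale x_m, shape k) prior on the upper bound θ of Uniform(0, θ) is conjugate: posterior is Pareto(max(x_m, max xᵢ), k + n).
Sample maximum = 10.06; prior scale x_m = 13.3 → posterior scale = max = 13.30.
Posterior shape = 1.3 + 5 = 6.3.
E[θ|data] = k·x_m/(k−1) = 6.3·13.30/5.3 = 15.8094.

15.8094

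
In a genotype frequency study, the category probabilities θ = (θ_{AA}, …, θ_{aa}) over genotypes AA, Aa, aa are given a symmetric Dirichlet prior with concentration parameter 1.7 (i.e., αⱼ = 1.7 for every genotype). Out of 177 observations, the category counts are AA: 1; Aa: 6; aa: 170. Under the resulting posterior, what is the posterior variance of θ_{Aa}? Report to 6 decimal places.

0.000221

The Dirichlet prior is conjugate to the Multinomial likelihood: each posterior αⱼ = prior αⱼ + observed count nⱼ.
Posterior concentration: (2.7, 7.7, 171.7), total = 182.1.
Var[θ_j] = α_j(Σα−α_j)/((Σα)²(Σα+1)) = 7.7·174.4/(182.1²·183.1) = 0.000221.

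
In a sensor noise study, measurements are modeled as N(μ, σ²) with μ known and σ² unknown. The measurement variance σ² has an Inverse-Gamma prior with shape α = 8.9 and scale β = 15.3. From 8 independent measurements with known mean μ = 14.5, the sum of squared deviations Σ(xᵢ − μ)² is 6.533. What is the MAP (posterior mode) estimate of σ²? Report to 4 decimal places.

With known mean μ and an Inverse-Gamma(α, β) prior on σ², the Normal likelihood is conjugate: posterior is Inv-Gamma(α + n/2, β + Σ(xᵢ−μ)²/2).
Posterior: Inv-Gamma(8.9 + 8/2, 15.3 + 6.533/2) = Inv-Gamma(12.90, 18.5665).
Mode = β/(α+1) = 18.5665/13.90 = 1.3357.

1.3357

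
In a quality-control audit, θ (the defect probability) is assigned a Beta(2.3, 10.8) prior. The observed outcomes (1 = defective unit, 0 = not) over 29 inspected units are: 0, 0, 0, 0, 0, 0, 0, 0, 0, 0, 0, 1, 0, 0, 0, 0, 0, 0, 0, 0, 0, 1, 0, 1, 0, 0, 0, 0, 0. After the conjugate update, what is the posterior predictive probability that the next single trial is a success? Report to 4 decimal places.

The Beta prior is conjugate to a Binomial/Bernoulli likelihood; the update adds successes to α and failures to β.
Posterior: Beta(α+k, β+n−k) = Beta(2.3+3, 10.8+26) = Beta(5.3, 36.8).
For a single future Bernoulli trial, P(success | data) = α/(α+β) = 0.1259.

0.1259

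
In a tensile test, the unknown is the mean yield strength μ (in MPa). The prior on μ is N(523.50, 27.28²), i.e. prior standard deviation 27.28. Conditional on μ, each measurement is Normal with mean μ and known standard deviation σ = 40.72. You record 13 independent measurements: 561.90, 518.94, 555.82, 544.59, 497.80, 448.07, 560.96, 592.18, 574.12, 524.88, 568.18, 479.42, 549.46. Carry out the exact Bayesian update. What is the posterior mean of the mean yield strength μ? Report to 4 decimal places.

534.7175

For Normal data with known variance σ², a Normal(μ₀, σ₀²) prior on μ is conjugate. Posterior precision = 1/σ₀² + n/σ²; posterior mean is the precision-weighted average of μ₀ and x̄.
Σxᵢ = 561.90 + 518.94 + 555.82 + 544.59 + 497.80 + 448.07 + 560.96 + 592.18 + 574.12 + 524.88 + 568.18 + 479.42 + 549.46 = 6976.32, so n·x̄ = 6976.32.
σ₀² = 27.28² = 744.1984, σ² = 40.72² = 1658.1184; σ² + n·σ₀² = 1658.1184 + 13·744.1984 = 11332.6976.
Posterior mean = (μ₀/σ₀² + n·x̄/σ²)/(1/σ₀² + n/σ²) = (σ²·μ₀ + σ₀²·n·x̄)/(σ² + n·σ₀²) = (1658.1184·523.50 + 744.1984·6976.32)/11332.6976 = 6059791.164288/11332.6976 = 534.7175.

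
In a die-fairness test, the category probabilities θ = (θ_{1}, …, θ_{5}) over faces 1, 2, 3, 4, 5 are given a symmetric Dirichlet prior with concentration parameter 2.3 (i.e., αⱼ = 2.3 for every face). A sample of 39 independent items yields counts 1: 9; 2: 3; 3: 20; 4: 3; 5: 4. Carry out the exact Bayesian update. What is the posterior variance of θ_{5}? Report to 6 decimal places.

The Dirichlet prior is conjugate to the Multinomial likelihood: each posterior αⱼ = prior αⱼ + observed count nⱼ.
Posterior concentration: (11.3, 5.3, 22.3, 5.3, 6.3), total = 50.5.
Var[θ_j] = α_j(Σα−α_j)/((Σα)²(Σα+1)) = 6.3·44.2/(50.5²·51.5) = 0.002120.

0.002120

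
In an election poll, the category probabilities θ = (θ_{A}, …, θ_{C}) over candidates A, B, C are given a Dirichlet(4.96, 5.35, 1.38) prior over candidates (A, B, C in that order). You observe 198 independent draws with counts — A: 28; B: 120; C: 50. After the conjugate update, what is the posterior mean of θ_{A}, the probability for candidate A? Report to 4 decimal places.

0.1572

The Dirichlet prior is conjugate to the Multinomial likelihood: each posterior αⱼ = prior αⱼ + observed count nⱼ.
Posterior concentration: (32.96, 125.35, 51.38), total = 209.69.
E[θ_{A}|data] = α_{A}/Σα = 32.96/209.69 = 0.1572.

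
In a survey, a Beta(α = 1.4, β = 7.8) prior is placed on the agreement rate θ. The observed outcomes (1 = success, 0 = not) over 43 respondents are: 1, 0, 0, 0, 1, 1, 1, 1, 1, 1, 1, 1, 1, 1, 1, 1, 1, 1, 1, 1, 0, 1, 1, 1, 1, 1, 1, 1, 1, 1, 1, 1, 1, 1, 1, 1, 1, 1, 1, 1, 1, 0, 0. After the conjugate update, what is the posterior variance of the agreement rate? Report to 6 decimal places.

The Beta prior is conjugate to a Binomial/Bernoulli likelihood; the update adds successes to α and failures to β.
Posterior: Beta(α+k, β+n−k) = Beta(1.4+37, 7.8+6) = Beta(38.4, 13.8).
Var = αβ/((α+β)²(α+β+1)) = 38.4·13.8/(52.2²·53.2) = 0.003656.

0.003656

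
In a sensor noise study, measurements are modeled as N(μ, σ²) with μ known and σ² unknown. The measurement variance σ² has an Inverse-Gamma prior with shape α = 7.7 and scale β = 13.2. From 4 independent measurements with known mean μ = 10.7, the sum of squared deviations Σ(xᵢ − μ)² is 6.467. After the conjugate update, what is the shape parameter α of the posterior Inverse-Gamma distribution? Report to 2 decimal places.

9.70

With known mean μ and an Inverse-Gamma(α, β) prior on σ², the Normal likelihood is conjugate: posterior is Inv-Gamma(α + n/2, β + Σ(xᵢ−μ)²/2).
Posterior: Inv-Gamma(7.7 + 4/2, 13.2 + 6.467/2) = Inv-Gamma(9.70, 16.4335).
Posterior α = 9.70.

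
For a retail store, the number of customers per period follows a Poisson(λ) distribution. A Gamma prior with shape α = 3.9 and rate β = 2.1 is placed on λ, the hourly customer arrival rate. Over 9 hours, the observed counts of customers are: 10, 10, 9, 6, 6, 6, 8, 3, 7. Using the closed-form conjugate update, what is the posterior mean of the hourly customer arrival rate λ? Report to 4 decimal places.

With a Gamma(shape α, rate β) prior, the Poisson likelihood is conjugate: the posterior is Gamma(α + ΣXᵢ, β + n).
Sum of counts S = 65 over n = 9 hours.
Posterior: Gamma(α+S, β+n) = Gamma(3.9+65, 2.1+9) = Gamma(68.9, 11.1).
Posterior mean = α/β = 68.9/11.1 = 6.2072.

6.2072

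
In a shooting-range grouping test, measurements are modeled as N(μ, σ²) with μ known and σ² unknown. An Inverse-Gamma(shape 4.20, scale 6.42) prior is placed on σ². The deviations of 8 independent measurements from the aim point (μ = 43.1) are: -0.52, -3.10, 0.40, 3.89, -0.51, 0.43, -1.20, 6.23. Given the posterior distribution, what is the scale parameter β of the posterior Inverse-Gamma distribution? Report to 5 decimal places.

With known mean μ and an Inverse-Gamma(α, β) prior on σ², the Normal likelihood is conjugate: posterior is Inv-Gamma(α + n/2, β + Σ(xᵢ−μ)²/2).
Σ(xᵢ−μ)² = (-0.52)² + (-3.10)² + (0.40)² + (3.89)² + (-0.51)² + (0.43)² + (-1.20)² + (6.23)² = 65.8704.
Posterior: Inv-Gamma(4.20 + 8/2, 6.42 + 65.8704/2) = Inv-Gamma(8.20, 39.35520).
Posterior β = 39.35520.

39.35520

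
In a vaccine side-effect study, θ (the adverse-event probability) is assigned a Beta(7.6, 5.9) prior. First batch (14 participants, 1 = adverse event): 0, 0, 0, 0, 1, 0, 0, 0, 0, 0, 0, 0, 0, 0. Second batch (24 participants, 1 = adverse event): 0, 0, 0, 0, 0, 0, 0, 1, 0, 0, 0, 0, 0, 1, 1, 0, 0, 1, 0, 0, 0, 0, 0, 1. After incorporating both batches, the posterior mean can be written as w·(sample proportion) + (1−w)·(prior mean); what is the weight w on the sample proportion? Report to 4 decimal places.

0.7379

The Beta prior is conjugate to a Binomial/Bernoulli likelihood; the update adds successes to α and failures to β.
Total number of participants: n = 14 + 24 = 38.
Posterior mean = (α₀+k)/(α₀+β₀+n) = [n/(α₀+β₀+n)]·(k/n) + [(α₀+β₀)/(α₀+β₀+n)]·α₀/(α₀+β₀), so only n and the prior enter the weight.
The weight on the data is w = n/(α₀+β₀+n) = 38/(7.6+5.9+38) = 38/51.5 = 0.7379.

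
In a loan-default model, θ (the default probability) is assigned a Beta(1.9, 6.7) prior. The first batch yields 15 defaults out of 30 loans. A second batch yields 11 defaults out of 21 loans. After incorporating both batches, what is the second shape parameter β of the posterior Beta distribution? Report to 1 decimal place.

31.7

The Beta prior is conjugate to a Binomial/Bernoulli likelihood; the update adds successes to α and failures to β.
After batch 1: Beta(1.9+15, 6.7+15) = Beta(16.9, 21.7).
After batch 2: Beta(16.9+11, 21.7+10) = Beta(27.9, 31.7).
Posterior β = 31.7.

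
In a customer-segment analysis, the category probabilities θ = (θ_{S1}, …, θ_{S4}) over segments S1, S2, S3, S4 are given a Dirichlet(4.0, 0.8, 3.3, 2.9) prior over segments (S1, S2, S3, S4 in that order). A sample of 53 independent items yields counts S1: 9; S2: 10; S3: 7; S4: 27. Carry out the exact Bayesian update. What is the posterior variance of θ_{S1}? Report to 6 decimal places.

0.002490

The Dirichlet prior is conjugate to the Multinomial likelihood: each posterior αⱼ = prior αⱼ + observed count nⱼ.
Posterior concentration: (13.0, 10.8, 10.3, 29.9), total = 64.0.
Var[θ_j] = α_j(Σα−α_j)/((Σα)²(Σα+1)) = 13.0·51.0/(64.0²·65.0) = 0.002490.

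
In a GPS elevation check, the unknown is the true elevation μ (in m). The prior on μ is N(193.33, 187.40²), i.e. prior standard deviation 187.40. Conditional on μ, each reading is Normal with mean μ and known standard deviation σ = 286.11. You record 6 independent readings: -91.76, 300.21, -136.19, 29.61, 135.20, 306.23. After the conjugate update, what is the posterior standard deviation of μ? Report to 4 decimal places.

For Normal data with known variance σ², a Normal(μ₀, σ₀²) prior on μ is conjugate. Posterior precision = 1/σ₀² + n/σ²; posterior mean is the precision-weighted average of μ₀ and x̄.
σ₀² = 187.40² = 35118.76, σ² = 286.11² = 81858.9321; σ² + n·σ₀² = 81858.9321 + 6·35118.76 = 292571.4921.
Posterior precision = 1/σ₀² + n/σ² = 1/35118.76 + 6/81858.9321 = (σ² + n·σ₀²)/(σ₀²σ²) = 292571.4921/(35118.76·81858.9321); posterior variance σₙ² = σ₀²σ²/(σ² + n·σ₀²) = 35118.76·81858.9321/292571.4921 = 9825.920392.
Posterior SD = √σₙ² = √(35118.76·81858.9321/292571.4921) = 99.1258.

99.1258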